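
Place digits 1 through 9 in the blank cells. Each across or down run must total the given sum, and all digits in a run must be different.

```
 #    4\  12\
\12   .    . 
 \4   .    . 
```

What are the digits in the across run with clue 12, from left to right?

4 in 2 cells must be {1,3}.
The 12 across and the 4 down share only 3, so R1C1 = 3.
R1C2 = 12 − 3 = 9 completes the 12 across.
R2C1 = 4 − 3 = 1 completes the 4 down.
R2C2 = 4 − 1 = 3 completes the 4 across.

3 9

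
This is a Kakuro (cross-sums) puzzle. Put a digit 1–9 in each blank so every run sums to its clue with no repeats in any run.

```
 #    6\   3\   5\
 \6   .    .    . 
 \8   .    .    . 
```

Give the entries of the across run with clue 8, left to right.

5 1 2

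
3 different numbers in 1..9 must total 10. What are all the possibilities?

3 distinct digits from 1–9 sum between 6 and 24.

{1,2,7}; {1,3,6}; {1,4,5}; {2,3,5}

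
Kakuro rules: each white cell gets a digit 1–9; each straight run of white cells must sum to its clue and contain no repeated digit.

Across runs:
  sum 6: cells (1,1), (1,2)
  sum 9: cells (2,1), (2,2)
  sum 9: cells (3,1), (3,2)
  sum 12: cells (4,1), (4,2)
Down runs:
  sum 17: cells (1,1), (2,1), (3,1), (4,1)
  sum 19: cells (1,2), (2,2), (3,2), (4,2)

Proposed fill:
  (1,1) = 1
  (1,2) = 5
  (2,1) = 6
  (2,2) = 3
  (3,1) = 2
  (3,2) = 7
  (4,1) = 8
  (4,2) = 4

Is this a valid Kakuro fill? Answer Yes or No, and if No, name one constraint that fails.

Across: 1+5=6; 6+3=9; 2+7=9; 8+4=12. Down: 1+6+2+8=17; 5+3+7+4=19. No digit repeats within any run.

Yes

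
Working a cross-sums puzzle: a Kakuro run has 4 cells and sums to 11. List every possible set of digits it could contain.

{1,2,3,5}

4 distinct digits from 1–9 sum between 10 and 30.
Only one set works: {1,2,3,5}.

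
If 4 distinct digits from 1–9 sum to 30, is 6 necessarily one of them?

The only way to make 30 from 4 distinct digits is {6,7,8,9}, which contains 6.

Yes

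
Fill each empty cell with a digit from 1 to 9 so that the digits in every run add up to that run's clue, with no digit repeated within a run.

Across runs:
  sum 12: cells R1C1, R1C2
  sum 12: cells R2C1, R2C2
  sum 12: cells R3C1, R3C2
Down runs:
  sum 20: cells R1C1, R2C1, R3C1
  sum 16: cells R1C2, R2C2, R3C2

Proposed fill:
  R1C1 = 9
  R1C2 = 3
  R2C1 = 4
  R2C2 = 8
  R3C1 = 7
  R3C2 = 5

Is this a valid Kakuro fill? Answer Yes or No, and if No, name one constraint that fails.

Across: 9+3=12; 4+8=12; 7+5=12. Down: 9+4+7=20; 3+8+5=16. No digit repeats within any run.

Yes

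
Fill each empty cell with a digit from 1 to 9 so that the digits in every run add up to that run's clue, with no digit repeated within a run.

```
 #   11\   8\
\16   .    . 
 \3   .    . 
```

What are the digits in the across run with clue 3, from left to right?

2 1

16 in 2 cells must be {7,9}; 3 in 2 cells must be {1,2}.
The 16 across and the 8 down share only 7, so R1C2 = 7.
The 3 across and the 11 down share only 2, so R2C1 = 2.
R2C2 = 3 − 2 = 1 completes the 3 across.
R1C1 = 16 − 7 = 9 completes the 16 across.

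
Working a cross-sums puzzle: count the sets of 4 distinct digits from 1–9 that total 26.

5

4 distinct digits from 1–9 sum between 10 and 30.
Enumerating: {2,7,8,9}, {3,6,8,9}, {4,5,8,9}, {4,6,7,9}, {5,6,7,8}.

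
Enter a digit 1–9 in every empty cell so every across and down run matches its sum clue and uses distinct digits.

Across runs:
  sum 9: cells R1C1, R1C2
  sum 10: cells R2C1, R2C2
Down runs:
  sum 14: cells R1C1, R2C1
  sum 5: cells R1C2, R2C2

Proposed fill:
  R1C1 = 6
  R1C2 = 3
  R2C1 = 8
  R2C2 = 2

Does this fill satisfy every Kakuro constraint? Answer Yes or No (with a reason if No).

Across: 6+3=9; 8+2=10. Down: 6+8=14; 3+2=5. No digit repeats within any run.

Yes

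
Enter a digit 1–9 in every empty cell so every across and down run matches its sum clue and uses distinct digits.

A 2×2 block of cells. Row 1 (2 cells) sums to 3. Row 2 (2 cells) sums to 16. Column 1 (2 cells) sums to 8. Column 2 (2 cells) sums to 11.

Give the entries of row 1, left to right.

1, 2

3 in 2 cells must be {1,2}; 16 in 2 cells must be {7,9}.
The 3 across and the 11 down share only 2, so (1,2) = 2.
The 16 across and the 8 down share only 7, so (2,1) = 7.
(2,2) = 16 − 7 = 9 completes the 16 across.
(1,1) = 3 − 2 = 1 completes the 3 across.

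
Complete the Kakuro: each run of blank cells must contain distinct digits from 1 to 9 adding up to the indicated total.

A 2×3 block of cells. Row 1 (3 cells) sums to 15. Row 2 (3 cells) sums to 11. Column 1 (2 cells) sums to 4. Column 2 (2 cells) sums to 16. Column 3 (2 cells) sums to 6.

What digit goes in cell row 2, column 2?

7

4 in 2 cells must be {1,3}; 16 in 2 cells must be {7,9}.
The 11 across and the 16 down share only 7, so (2,2) = 7.
Given what's placed, (2,3) must be 1 to fit the 11 across and 6 down.
(1,2) = 16 − 7 = 9 completes the 16 down.
(1,3) = 6 − 1 = 5 completes the 6 down.
(2,1) = 11 − 8 = 3 completes the 11 across.
(1,1) = 15 − 14 = 1 completes the 15 across.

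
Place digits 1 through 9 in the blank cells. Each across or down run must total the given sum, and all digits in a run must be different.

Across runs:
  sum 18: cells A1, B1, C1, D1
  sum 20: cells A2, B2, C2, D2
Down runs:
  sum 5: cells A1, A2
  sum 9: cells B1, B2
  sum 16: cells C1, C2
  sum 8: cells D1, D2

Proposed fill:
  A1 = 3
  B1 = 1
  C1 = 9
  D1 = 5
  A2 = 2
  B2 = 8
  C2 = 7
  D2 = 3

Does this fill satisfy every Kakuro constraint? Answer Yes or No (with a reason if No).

Across: 3+1+9+5=18; 2+8+7+3=20. Down: 3+2=5; 1+8=9; 9+7=16; 5+3=8. No digit repeats within any run.

Yes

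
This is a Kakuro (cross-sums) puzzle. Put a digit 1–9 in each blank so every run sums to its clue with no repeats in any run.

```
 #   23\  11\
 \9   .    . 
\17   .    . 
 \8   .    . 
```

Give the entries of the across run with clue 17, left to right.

9 8

17 in 2 cells must be {8,9}; 23 in 3 cells must be {6,8,9}.
The 17 across and the 11 down share only 8, so R2C2 = 8.
The 8 across and the 23 down share only 6, so R3C1 = 6.
R3C2 = 8 − 6 = 2 completes the 8 across.
R1C1 = 8: the only remaining digit allowed by both the 9 across and the 23 down.
R1C2 = 9 − 8 = 1 completes the 9 across.
R2C1 = 17 − 8 = 9 completes the 17 across.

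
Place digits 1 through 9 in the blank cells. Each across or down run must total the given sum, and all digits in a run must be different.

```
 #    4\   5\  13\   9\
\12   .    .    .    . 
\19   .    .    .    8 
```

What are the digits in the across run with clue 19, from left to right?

1, 3, 7, 8

4 in 2 cells must be {1,3}.
R1C4 = 9 − 8 = 1 completes the 9 down.
R1C1 = 3: the only remaining digit allowed by both the 12 across and the 4 down.
Given what's placed, R1C2 must be 2 to fit the 12 across and 5 down.
R1C3 = 12 − 6 = 6 completes the 12 across.
R2C1 = 4 − 3 = 1 completes the 4 down.
R2C2 = 5 − 2 = 3 completes the 5 down.
R2C3 = 19 − 12 = 7 completes the 19 across.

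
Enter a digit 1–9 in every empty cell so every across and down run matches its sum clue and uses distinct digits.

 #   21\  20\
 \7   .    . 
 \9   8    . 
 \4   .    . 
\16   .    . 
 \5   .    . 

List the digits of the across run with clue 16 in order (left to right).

7 9

4 in 2 cells must be {1,3}; 16 in 2 cells must be {7,9}.
R2C2 = 9 − 8 = 1 completes the 9 across.
Given what's placed, R3C2 must be 3 to fit the 4 across and 20 down.
Given what's placed, R4C1 must be 7 to fit the 16 across and 21 down.
R4C2 = 16 − 7 = 9 completes the 16 across.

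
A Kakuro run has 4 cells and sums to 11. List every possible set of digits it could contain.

{1,2,3,5}

4 distinct digits from 1–9 sum between 10 and 30.
Only one set works: {1,2,3,5}.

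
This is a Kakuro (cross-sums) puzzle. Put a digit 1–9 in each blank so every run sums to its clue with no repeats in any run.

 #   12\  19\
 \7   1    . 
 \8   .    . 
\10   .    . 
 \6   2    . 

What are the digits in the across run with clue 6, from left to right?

R1C2 = 7 − 1 = 6 completes the 7 across.
R4C2 = 6 − 2 = 4 completes the 6 across.
Nothing is forced directly, so branch on R2C1, whose candidates are 3 or 5 or 6. If R2C1 = 3: then R2C2 would have to be in {5} for the 8 across but in {1,2,7,8} for the 19 down — contradiction. If R2C1 = 5: then R2C2 would have to be in {3} for the 8 across but in {1,2,7,8} for the 19 down — contradiction. So R2C1 = 6.
R2C2 = 8 − 6 = 2 completes the 8 across.
R3C1 = 12 − 9 = 3 completes the 12 down.
R3C2 = 10 − 3 = 7 completes the 10 across.

2 4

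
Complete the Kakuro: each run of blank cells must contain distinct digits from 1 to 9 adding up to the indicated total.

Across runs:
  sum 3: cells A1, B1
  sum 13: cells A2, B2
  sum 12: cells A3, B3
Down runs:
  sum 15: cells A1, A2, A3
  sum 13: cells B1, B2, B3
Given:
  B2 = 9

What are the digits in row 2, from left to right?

4 9

3 in 2 cells must be {1,2}.
B1 = 1: the only remaining digit allowed by both the 3 across and the 13 down.
A2 = 13 − 9 = 4 completes the 13 across.
B3 = 13 − 10 = 3 completes the 13 down.
A1 = 3 − 1 = 2 completes the 3 across.
A3 = 12 − 3 = 9 completes the 12 across.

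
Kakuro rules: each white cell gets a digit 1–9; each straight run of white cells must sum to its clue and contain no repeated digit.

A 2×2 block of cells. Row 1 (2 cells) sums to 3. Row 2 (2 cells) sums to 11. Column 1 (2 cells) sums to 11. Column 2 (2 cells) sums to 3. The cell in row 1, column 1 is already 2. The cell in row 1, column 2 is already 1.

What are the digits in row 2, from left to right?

9 2

3 in 2 cells must be {1,2}.
(2,1) = 11 − 2 = 9 completes the 11 down.
(2,2) = 11 − 9 = 2 completes the 11 across.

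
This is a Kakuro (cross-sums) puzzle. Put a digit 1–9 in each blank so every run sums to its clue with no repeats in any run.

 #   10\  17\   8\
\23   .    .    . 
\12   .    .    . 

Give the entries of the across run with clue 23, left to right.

23 in 3 cells must be {6,8,9}; 17 in 2 cells must be {8,9}.
The 23 across and the 8 down share only 6, so R1C3 = 6.
R2C3 = 8 − 6 = 2 completes the 8 down.
Given what's placed, R2C2 must be 9 to fit the 12 across and 17 down.
R1C2 = 17 − 9 = 8 completes the 17 down.
R2C1 = 12 − 11 = 1 completes the 12 across.
R1C1 = 23 − 14 = 9 completes the 23 across.

9 8 6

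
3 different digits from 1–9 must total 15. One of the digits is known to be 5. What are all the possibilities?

3 distinct digits from 1–9 sum between 6 and 24.
Keeping only sets containing 5.

{1,5,9}; {2,5,8}; {3,5,7}; {4,5,6}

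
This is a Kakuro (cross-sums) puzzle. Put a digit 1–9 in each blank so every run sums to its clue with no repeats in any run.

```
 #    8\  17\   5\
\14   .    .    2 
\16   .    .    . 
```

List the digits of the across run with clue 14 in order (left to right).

3 9 2

17 in 2 cells must be {8,9}.
R2C3 = 5 − 2 = 3 completes the 5 down.
No cell is forced outright now. R1C2 can only be 8 or 9 (the digits allowed by both its 14 across and its 17 down). If R1C2 = 8: then R1C1 would have to be in {4} for the 14 across but in {1,2,3,5,6,7} for the 8 down — contradiction. So R1C2 = 9.
R1C1 = 14 − 11 = 3 completes the 14 across.
R2C1 = 8 − 3 = 5 completes the 8 down.
R2C2 = 16 − 8 = 8 completes the 16 across.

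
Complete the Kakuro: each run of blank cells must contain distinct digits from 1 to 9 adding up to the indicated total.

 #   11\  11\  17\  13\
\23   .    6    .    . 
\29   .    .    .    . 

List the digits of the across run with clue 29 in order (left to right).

7 5 9 8

29 in 4 cells must be {5,7,8,9}; 17 in 2 cells must be {8,9}.
R2C2 = 11 − 6 = 5 completes the 11 down.
No cell is forced outright now. R2C4 can only be 7 or 8 or 9 (the digits allowed by both its 29 across and its 13 down). If R2C4 = 7: then R1C4 would have to be in {1,2,3,4,5,7,8,9} for the 23 across but in {6} for the 13 down — contradiction. If R2C4 = 9: that forces R1C4 = 4, R2C3 = 8, after which R1C3 would have to be in {5,8} for the 23 across but in {9} for the 17 down — contradiction. So R2C4 = 8.
R1C4 = 13 − 8 = 5 completes the 13 down.
R2C3 = 9: the only remaining digit allowed by both the 29 across and the 17 down.
R1C3 = 17 − 9 = 8 completes the 17 down.
R2C1 = 29 − 22 = 7 completes the 29 across.
R1C1 = 23 − 19 = 4 completes the 23 across.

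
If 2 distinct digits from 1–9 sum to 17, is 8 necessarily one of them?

Yes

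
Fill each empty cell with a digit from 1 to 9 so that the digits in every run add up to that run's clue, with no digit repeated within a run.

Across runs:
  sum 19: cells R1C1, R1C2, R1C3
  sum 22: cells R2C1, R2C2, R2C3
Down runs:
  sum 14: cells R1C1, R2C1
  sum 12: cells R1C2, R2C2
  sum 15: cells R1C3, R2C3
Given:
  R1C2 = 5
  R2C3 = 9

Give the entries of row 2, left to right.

R1C3 = 15 − 9 = 6 completes the 15 down.
R2C2 = 12 − 5 = 7 completes the 12 down.
R1C1 = 19 − 11 = 8 completes the 19 across.
R2C1 = 22 − 16 = 6 completes the 22 across.

6 7 9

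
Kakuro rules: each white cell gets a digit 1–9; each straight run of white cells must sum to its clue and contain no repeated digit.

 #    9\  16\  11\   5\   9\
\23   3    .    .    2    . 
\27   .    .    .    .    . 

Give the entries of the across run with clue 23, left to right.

3 7 6 2 5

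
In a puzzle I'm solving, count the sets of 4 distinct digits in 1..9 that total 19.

4 distinct digits from 1–9 sum between 10 and 30.

11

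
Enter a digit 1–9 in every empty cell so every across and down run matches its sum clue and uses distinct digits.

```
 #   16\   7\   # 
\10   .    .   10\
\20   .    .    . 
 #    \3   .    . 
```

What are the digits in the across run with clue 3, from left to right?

2 1

3 in 2 cells must be {1,2}; 16 in 2 cells must be {7,9}; 7 in 3 cells must be {1,2,4}.
The 20 across and the 7 down share only 4, so R2C2 = 4.
No cell is forced outright now. R1C1 can only be 7 or 9 (the digits allowed by both its 10 across and its 16 down). If R1C1 = 7: then R1C2 would have to be in {3} for the 10 across but in {1,2} for the 7 down — contradiction. So R1C1 = 9.
R1C2 = 10 − 9 = 1 completes the 10 across.
R2C1 = 16 − 9 = 7 completes the 16 down.
R2C3 = 20 − 11 = 9 completes the 20 across.
R3C2 = 7 − 5 = 2 completes the 7 down.
R3C3 = 3 − 2 = 1 completes the 3 across.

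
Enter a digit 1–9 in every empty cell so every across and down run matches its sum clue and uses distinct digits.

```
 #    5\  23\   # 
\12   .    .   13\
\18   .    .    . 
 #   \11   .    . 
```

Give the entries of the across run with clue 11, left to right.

23 in 3 cells must be {6,8,9}.
Nothing is forced directly, so branch on R1C1, whose candidates are 3 or 4. If R1C1 = 3: that forces R1C2 = 9, R2C1 = 2, after which R2C2 would have to be in {7,9} for the 18 across but in {6,8} for the 23 down — contradiction. So R1C1 = 4.
R1C2 = 12 − 4 = 8 completes the 12 across.
R2C1 = 5 − 4 = 1 completes the 5 down.
R2C2 = 9: the only remaining digit allowed by both the 18 across and the 23 down.
R2C3 = 18 − 10 = 8 completes the 18 across.
R3C2 = 23 − 17 = 6 completes the 23 down.
R3C3 = 11 − 6 = 5 completes the 11 across.

6 5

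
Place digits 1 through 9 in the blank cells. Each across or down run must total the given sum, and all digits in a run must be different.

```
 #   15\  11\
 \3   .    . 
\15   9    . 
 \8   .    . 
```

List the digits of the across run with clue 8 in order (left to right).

3 in 2 cells must be {1,2}.
R2C2 = 15 − 9 = 6 completes the 15 across.
Nothing is forced directly, so branch on R1C1, whose candidates are 1 or 2. If R1C1 = 2: that forces R1C2 = 1, after which R3C1 would have to be in {1,2,3,5,6,7} for the 8 across but in {4} for the 15 down — contradiction. So R1C1 = 1.
R1C2 = 3 − 1 = 2 completes the 3 across.
R3C1 = 15 − 10 = 5 completes the 15 down.
R3C2 = 8 − 5 = 3 completes the 8 across.

5 3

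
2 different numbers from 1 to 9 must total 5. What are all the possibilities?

{1,4}; {2,3}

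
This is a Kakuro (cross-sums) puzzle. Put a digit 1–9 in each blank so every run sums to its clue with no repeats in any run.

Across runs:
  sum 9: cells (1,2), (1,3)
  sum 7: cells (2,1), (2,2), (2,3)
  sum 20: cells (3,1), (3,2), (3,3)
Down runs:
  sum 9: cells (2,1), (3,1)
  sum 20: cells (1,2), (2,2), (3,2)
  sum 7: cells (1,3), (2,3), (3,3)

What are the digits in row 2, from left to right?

2, 4, 1

7 in 3 cells must be {1,2,4}.
Only 4 fits (2,2) under both its across sum 7 and down sum 20.
The 20 across and the 7 down share only 4, so (3,3) = 4.
(1,2) = 7: the only remaining digit allowed by both the 9 across and the 20 down.
(1,3) = 9 − 7 = 2 completes the 9 across.
(2,3) = 7 − 6 = 1 completes the 7 down.
Given what's placed, (3,1) must be 7 to fit the 20 across and 9 down.
(3,2) = 20 − 11 = 9 completes the 20 across.
(2,1) = 7 − 5 = 2 completes the 7 across.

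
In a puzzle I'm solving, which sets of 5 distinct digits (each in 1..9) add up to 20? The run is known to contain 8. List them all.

{1,2,3,6,8}; {1,2,4,5,8}

5 distinct digits from 1–9 sum between 15 and 35.
Keeping only sets containing 8.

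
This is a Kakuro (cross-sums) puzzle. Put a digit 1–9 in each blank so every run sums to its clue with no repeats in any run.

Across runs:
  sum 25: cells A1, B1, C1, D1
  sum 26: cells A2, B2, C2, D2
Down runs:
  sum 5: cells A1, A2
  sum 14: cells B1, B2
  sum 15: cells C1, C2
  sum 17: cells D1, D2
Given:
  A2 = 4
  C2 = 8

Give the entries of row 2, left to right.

4 5 8 9

17 in 2 cells must be {8,9}.
A1 = 5 − 4 = 1 completes the 5 down.
C1 = 15 − 8 = 7 completes the 15 down.
Given what's placed, D2 must be 9 to fit the 26 across and 17 down.
D1 = 17 − 9 = 8 completes the 17 down.
B2 = 26 − 21 = 5 completes the 26 across.
B1 = 25 − 16 = 9 completes the 25 across.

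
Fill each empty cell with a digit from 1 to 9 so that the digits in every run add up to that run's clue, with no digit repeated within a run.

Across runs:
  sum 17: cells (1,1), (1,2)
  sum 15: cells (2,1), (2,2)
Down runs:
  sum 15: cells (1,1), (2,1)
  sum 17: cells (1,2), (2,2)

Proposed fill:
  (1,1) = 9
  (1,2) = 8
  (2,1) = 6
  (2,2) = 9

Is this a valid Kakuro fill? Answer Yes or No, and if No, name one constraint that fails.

Across: 9+8=17; 6+9=15. Down: 9+6=15; 8+9=17. No digit repeats within any run.

Yes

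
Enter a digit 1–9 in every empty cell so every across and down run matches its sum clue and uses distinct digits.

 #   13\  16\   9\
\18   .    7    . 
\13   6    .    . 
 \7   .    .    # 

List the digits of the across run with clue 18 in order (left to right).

No cell is forced outright now. R1C1 can only be 2 or 3 or 5 (the digits allowed by both its 18 across and its 13 down). If R1C1 = 2: then R1C3 would have to be in {9} for the 18 across but in {1,2,3,4,5,6,7,8} for the 9 down — contradiction. If R1C1 = 3: that forces R1C3 = 8, after which R2C3 would have to be in {2,3,4,5} for the 13 across but in {1} for the 9 down — contradiction. So R1C1 = 5.
R1C3 = 18 − 12 = 6 completes the 18 across.
R2C3 = 9 − 6 = 3 completes the 9 down.
R3C1 = 13 − 11 = 2 completes the 13 down.
R3C2 = 7 − 2 = 5 completes the 7 across.
R2C2 = 13 − 9 = 4 completes the 13 across.

5, 7, 6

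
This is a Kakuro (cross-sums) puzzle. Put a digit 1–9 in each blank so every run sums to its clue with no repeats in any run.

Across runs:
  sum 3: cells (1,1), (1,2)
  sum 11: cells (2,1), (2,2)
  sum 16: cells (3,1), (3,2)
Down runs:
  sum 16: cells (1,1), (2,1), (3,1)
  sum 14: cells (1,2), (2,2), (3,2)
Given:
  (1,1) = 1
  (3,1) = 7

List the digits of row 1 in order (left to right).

1, 2

3 in 2 cells must be {1,2}; 16 in 2 cells must be {7,9}.
(1,2) = 3 − 1 = 2 completes the 3 across.
(2,1) = 16 − 8 = 8 completes the 16 down.
(2,2) = 11 − 8 = 3 completes the 11 across.
(3,2) = 16 − 7 = 9 completes the 16 across.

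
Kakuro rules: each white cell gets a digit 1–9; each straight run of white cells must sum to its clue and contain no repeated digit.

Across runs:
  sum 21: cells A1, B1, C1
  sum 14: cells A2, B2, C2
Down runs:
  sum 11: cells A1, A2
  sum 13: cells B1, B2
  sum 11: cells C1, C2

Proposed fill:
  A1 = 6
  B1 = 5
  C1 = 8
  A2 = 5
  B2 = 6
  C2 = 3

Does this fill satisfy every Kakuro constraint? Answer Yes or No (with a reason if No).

No — the down run B1–B2 sums to 11, not 13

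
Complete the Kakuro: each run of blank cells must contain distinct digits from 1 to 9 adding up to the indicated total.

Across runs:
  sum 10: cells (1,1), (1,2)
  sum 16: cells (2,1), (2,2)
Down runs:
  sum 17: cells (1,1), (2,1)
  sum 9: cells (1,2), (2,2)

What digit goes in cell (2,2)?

16 in 2 cells must be {7,9}; 17 in 2 cells must be {8,9}.
The 16 across and the 17 down share only 9, so (2,1) = 9.
(2,2) = 16 − 9 = 7 completes the 16 across.
(1,1) = 17 − 9 = 8 completes the 17 down.
(1,2) = 10 − 8 = 2 completes the 10 across.

7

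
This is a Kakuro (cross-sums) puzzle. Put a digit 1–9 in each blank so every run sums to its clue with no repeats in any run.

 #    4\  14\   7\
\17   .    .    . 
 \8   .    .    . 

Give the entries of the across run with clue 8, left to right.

1, 5, 2

4 in 2 cells must be {1,3}.
The 8 across and the 14 down share only 5, so R2C2 = 5.
R1C2 = 14 − 5 = 9 completes the 14 down.
Given what's placed, R2C1 must be 1 to fit the 8 across and 4 down.
R2C3 = 8 − 6 = 2 completes the 8 across.
R1C1 = 4 − 1 = 3 completes the 4 down.
R1C3 = 17 − 12 = 5 completes the 17 across.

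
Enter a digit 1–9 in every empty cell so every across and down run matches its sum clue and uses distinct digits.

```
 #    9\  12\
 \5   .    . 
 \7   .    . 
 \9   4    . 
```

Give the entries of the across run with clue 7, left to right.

R3C2 = 9 − 4 = 5 completes the 9 across.
No cell is forced outright now. R1C1 can only be 2 or 3 (the digits allowed by both its 5 across and its 9 down). If R1C1 = 3: then R1C2 would have to be in {2} for the 5 across but in {1,3,4,6} for the 12 down — contradiction. So R1C1 = 2.
R1C2 = 5 − 2 = 3 completes the 5 across.
R2C1 = 9 − 6 = 3 completes the 9 down.
R2C2 = 7 − 3 = 4 completes the 7 across.

3 4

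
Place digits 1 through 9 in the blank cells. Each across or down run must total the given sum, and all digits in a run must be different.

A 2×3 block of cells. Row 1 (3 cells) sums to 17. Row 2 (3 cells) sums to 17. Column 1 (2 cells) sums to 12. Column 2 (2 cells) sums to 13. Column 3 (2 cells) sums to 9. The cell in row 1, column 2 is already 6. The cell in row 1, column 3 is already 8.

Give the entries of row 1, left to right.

(1,1) = 17 − 14 = 3 completes the 17 across.
(2,1) = 12 − 3 = 9 completes the 12 down.
(2,2) = 13 − 6 = 7 completes the 13 down.
(2,3) = 17 − 16 = 1 completes the 17 across.

3, 6, 8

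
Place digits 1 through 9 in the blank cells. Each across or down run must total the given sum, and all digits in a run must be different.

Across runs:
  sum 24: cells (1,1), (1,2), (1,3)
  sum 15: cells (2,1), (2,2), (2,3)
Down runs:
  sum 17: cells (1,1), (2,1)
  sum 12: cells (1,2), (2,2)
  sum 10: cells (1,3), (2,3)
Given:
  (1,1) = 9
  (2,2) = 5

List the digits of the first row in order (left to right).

9 7 8

24 in 3 cells must be {7,8,9}; 17 in 2 cells must be {8,9}.
(1,2) = 12 − 5 = 7 completes the 12 down.
(1,3) = 24 − 16 = 8 completes the 24 across.
(2,1) = 17 − 9 = 8 completes the 17 down.
(2,3) = 15 − 13 = 2 completes the 15 across.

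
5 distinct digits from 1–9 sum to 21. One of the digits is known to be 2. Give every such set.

5 distinct digits from 1–9 sum between 15 and 35.
Keeping only sets containing 2.

{1,2,3,6,9}; {1,2,3,7,8}; {1,2,4,5,9}; {1,2,4,6,8}; {1,2,5,6,7}; {2,3,4,5,7}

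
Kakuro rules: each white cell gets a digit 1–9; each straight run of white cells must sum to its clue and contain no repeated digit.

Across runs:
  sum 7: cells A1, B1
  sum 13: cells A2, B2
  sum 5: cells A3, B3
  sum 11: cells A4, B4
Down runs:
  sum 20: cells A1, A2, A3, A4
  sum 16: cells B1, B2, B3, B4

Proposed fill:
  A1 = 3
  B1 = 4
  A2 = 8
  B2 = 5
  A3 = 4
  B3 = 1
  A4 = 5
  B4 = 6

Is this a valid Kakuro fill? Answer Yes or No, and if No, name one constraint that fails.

Across: 3+4=7; 8+5=13; 4+1=5; 5+6=11. Down: 3+8+4+5=20; 4+5+1+6=16. No digit repeats within any run.

Yes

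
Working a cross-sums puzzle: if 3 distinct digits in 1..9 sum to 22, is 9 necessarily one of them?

Yes

Every partition of 22 into 3 distinct digits includes 9: {5,8,9}, {6,7,9}.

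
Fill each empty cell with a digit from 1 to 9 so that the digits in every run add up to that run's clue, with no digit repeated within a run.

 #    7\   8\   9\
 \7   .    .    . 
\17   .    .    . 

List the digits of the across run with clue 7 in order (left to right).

7 in 3 cells must be {1,2,4}.
Nothing is forced directly, so branch on R1C3, whose candidates are 1 or 2 or 4. If R1C3 = 2: that forces R1C2 = 1, R2C2 = 7, after which R2C3 would have to be in {1,2,4,6,8,9} for the 17 across but in {7} for the 9 down — contradiction. If R1C3 = 4: that forces R2C3 = 5, R2C2 = 3, after which R1C2 would have to be in {1,2} for the 7 across but in {5} for the 8 down — contradiction. So R1C3 = 1.
Given what's placed, R1C2 must be 2 to fit the 7 across and 8 down.
R2C2 = 8 − 2 = 6 completes the 8 down.
R2C3 = 9 − 1 = 8 completes the 9 down.
R1C1 = 7 − 3 = 4 completes the 7 across.
R2C1 = 17 − 14 = 3 completes the 17 across.

4 2 1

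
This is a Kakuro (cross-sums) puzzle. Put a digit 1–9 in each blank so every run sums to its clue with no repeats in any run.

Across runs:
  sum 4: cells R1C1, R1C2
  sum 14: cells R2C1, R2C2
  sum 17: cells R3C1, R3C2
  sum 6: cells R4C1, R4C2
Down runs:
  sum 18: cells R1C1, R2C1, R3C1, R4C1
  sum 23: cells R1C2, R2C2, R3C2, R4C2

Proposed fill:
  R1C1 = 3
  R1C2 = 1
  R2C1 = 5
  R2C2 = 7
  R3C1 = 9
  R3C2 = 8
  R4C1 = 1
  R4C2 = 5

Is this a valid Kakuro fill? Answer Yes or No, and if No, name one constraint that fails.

No — the down run R1C2–R4C2 sums to 21, not 23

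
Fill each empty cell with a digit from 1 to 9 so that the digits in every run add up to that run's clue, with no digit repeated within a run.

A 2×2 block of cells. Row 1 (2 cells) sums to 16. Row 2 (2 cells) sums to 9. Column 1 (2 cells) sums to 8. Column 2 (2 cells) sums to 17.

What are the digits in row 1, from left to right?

16 in 2 cells must be {7,9}; 17 in 2 cells must be {8,9}.
The 16 across and the 8 down share only 7, so (1,1) = 7.
(1,2) = 16 − 7 = 9 completes the 16 across.
(2,1) = 8 − 7 = 1 completes the 8 down.
(2,2) = 9 − 1 = 8 completes the 9 across.

7 9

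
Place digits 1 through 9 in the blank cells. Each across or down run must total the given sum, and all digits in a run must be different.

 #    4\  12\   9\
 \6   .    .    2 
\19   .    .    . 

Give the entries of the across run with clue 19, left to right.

6 in 3 cells must be {1,2,3}; 4 in 2 cells must be {1,3}.
R1C2 = 3: the only remaining digit allowed by both the 6 across and the 12 down.
R2C1 = 3: only digit in both the 19-across and 4-down candidate sets.
R2C2 = 12 − 3 = 9 completes the 12 down.
R2C3 = 19 − 12 = 7 completes the 19 across.
R1C1 = 6 − 5 = 1 completes the 6 across.

3 9 7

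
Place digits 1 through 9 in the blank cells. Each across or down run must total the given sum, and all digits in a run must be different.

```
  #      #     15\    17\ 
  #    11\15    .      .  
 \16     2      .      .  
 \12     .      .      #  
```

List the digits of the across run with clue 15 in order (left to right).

7 8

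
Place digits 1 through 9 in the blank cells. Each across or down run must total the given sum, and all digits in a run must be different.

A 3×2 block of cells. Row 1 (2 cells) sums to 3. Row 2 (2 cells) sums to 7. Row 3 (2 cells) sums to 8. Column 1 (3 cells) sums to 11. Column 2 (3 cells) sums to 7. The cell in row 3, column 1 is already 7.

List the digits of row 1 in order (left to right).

1 2

3 in 2 cells must be {1,2}; 7 in 3 cells must be {1,2,4}.
(1,1) = 1: the only remaining digit allowed by both the 3 across and the 11 down.
(1,2) = 3 − 1 = 2 completes the 3 across.
(2,1) = 11 − 8 = 3 completes the 11 down.
(2,2) = 7 − 3 = 4 completes the 7 across.
(3,2) = 8 − 7 = 1 completes the 8 across.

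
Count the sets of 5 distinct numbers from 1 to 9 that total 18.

3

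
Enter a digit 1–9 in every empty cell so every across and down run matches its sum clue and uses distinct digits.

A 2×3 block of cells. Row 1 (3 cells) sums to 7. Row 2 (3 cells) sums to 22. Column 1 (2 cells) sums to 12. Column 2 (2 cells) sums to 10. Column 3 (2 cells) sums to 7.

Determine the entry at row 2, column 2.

9

7 in 3 cells must be {1,2,4}.
The 7 across and the 12 down share only 4, so (1,1) = 4.
(2,1) = 12 − 4 = 8 completes the 12 down.
Given what's placed, (2,2) must be 9 to fit the 22 across and 10 down.
(2,3) = 22 − 17 = 5 completes the 22 across.
(1,2) = 10 − 9 = 1 completes the 10 down.
(1,3) = 7 − 5 = 2 completes the 7 across.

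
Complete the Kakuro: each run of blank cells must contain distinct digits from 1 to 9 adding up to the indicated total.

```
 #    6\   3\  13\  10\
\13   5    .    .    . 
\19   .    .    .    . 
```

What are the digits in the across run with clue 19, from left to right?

1 2 9 7

3 in 2 cells must be {1,2}.
R1C2 = 1: the only remaining digit allowed by both the 13 across and the 3 down.
R1C3 = 4: the only remaining digit allowed by both the 13 across and the 13 down.
R1C4 = 13 − 10 = 3 completes the 13 across.
R2C1 = 6 − 5 = 1 completes the 6 down.
R2C2 = 3 − 1 = 2 completes the 3 down.
R2C3 = 13 − 4 = 9 completes the 13 down.
R2C4 = 19 − 12 = 7 completes the 19 across.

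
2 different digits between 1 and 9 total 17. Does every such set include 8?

The only way to make 17 from 2 distinct digits is {8,9}, which contains 8.

Yes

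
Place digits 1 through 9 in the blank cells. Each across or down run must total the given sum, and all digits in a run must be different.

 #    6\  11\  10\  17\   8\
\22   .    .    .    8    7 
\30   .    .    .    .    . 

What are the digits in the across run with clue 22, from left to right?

1 4 2 8 7

17 in 2 cells must be {8,9}.
R2C4 = 17 − 8 = 9 completes the 17 down.
R2C5 = 8 − 7 = 1 completes the 8 down.
R2C1 = 5: the only remaining digit allowed by both the 30 across and the 6 down.
R1C1 = 6 − 5 = 1 completes the 6 down.
Nothing is forced directly, so branch on R2C2, whose candidates are 7 or 8. If R2C2 = 8: then R1C2 would have to be in {2,4} for the 22 across but in {3} for the 11 down — contradiction. So R2C2 = 7.
R1C2 = 11 − 7 = 4 completes the 11 down.
R1C3 = 22 − 20 = 2 completes the 22 across.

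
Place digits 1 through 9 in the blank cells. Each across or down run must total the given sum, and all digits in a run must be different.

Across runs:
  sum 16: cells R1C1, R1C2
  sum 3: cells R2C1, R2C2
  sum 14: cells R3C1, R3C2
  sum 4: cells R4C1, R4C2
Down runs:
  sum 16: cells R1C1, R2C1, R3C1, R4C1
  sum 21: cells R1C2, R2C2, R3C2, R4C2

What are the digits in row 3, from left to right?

16 in 2 cells must be {7,9}; 3 in 2 cells must be {1,2}; 4 in 2 cells must be {1,3}.
Nothing is forced directly, so branch on R4C2, whose candidates are 1 or 3. If R4C2 = 1: then R2C2 would have to be in {1,2} for the 3 across but in {3,4,5,6,7,8,9} for the 21 down — contradiction. So R4C2 = 3.
R4C1 = 4 − 3 = 1 completes the 4 across.
Given what's placed, R2C1 must be 2 to fit the 3 across and 16 down.
R2C2 = 3 − 2 = 1 completes the 3 across.
R1C2 = 9: the only remaining digit allowed by both the 16 across and the 21 down.
R3C2 = 21 − 13 = 8 completes the 21 down.
R1C1 = 16 − 9 = 7 completes the 16 across.
R3C1 = 14 − 8 = 6 completes the 14 across.

6 8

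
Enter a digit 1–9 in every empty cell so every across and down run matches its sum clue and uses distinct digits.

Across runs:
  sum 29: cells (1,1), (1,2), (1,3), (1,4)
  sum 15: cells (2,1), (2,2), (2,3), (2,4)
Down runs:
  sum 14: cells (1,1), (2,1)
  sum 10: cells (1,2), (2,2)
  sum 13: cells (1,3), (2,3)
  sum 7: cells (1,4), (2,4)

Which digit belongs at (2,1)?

6

29 in 4 cells must be {5,7,8,9}.
Only 5 fits (1,4) under both its across sum 29 and down sum 7.
(2,4) = 7 − 5 = 2 completes the 7 down.
Nothing is forced directly, so branch on (1,1), whose candidates are 8 or 9. If (1,1) = 9: that forces (2,1) = 5, (2,3) = 7, after which (1,3) would have to be in {7,8} for the 29 across but in {6} for the 13 down — contradiction. So (1,1) = 8.
(2,1) = 14 − 8 = 6 completes the 14 down.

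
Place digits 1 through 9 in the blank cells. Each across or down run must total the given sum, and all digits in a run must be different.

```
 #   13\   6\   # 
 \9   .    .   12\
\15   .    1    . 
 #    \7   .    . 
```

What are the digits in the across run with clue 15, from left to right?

6 in 3 cells must be {1,2,3}.
No cell is forced outright now. R1C2 can only be 2 or 3 (the digits allowed by both its 9 across and its 6 down). If R1C2 = 3: that forces R1C1 = 6, after which R2C1 would have to be in {5,6,8,9} for the 15 across but in {7} for the 13 down — contradiction. So R1C2 = 2.
R1C1 = 9 − 2 = 7 completes the 9 across.
R2C1 = 13 − 7 = 6 completes the 13 down.
R2C3 = 15 − 7 = 8 completes the 15 across.
R3C2 = 6 − 3 = 3 completes the 6 down.
R3C3 = 7 − 3 = 4 completes the 7 across.

6, 1, 8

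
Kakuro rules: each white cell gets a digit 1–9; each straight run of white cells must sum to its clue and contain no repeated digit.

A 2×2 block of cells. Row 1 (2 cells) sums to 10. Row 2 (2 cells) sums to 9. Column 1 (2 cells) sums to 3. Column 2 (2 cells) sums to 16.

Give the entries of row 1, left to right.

1, 9

3 in 2 cells must be {1,2}; 16 in 2 cells must be {7,9}.
The 9 across and the 16 down share only 7, so (2,2) = 7.
(1,2) = 16 − 7 = 9 completes the 16 down.
(2,1) = 9 − 7 = 2 completes the 9 across.
(1,1) = 10 − 9 = 1 completes the 10 across.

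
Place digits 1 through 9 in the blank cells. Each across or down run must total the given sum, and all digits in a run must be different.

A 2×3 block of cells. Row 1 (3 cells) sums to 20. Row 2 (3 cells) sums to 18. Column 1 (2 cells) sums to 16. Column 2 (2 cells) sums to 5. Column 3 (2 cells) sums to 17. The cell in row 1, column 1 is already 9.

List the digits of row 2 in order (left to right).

7 2 9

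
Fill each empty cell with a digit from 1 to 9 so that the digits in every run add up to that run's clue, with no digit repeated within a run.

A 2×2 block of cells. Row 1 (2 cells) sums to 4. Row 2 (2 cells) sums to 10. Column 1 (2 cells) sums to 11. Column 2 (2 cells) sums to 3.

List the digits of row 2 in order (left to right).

8 2

4 in 2 cells must be {1,3}; 3 in 2 cells must be {1,2}.
The 4 across and the 11 down share only 3, so (1,1) = 3.
(1,2) = 4 − 3 = 1 completes the 4 across.
(2,1) = 11 − 3 = 8 completes the 11 down.
(2,2) = 10 − 8 = 2 completes the 10 across.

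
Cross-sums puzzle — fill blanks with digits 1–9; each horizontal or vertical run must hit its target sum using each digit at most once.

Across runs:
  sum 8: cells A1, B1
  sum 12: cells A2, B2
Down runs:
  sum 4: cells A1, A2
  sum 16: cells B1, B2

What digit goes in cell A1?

4 in 2 cells must be {1,3}; 16 in 2 cells must be {7,9}.
The 8 across and the 16 down share only 7, so B1 = 7.
The 12 across and the 4 down share only 3, so A2 = 3.
B2 = 12 − 3 = 9 completes the 12 across.
A1 = 8 − 7 = 1 completes the 8 across.

1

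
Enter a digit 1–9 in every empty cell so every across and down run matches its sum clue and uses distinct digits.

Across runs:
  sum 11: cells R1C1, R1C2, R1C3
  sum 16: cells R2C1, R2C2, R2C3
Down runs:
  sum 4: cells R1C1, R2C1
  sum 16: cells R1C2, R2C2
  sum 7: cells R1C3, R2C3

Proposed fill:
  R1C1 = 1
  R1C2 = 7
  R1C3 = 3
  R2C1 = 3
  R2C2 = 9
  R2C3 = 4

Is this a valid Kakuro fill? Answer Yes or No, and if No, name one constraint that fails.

Yes

Across: 1+7+3=11; 3+9+4=16. Down: 1+3=4; 7+9=16; 3+4=7. No digit repeats within any run.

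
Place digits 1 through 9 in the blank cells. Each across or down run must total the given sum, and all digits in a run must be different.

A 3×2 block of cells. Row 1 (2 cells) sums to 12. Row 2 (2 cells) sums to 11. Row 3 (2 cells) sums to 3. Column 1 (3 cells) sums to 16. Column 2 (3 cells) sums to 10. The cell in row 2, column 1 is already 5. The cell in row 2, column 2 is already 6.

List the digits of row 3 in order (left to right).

3 in 2 cells must be {1,2}.
Given what's placed, (1,2) must be 3 to fit the 12 across and 10 down.
(3,1) = 2: the only remaining digit allowed by both the 3 across and the 16 down.
(3,2) = 3 − 2 = 1 completes the 3 across.
(1,1) = 12 − 3 = 9 completes the 12 across.

2, 1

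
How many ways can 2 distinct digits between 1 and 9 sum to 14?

2 distinct digits from 1–9 sum between 3 and 17.
Enumerating: {5,9}, {6,8}.

2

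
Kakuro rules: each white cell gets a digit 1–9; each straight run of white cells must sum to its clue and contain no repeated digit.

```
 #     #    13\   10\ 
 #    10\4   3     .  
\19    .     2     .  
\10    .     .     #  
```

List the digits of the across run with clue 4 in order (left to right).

4 in 2 cells must be {1,3}.
R1C3 = 4 − 3 = 1 completes the 4 across.
R2C3 = 10 − 1 = 9 completes the 10 down.
R3C2 = 13 − 5 = 8 completes the 13 down.
R2C1 = 19 − 11 = 8 completes the 19 across.
R3C1 = 10 − 8 = 2 completes the 10 across.

3 1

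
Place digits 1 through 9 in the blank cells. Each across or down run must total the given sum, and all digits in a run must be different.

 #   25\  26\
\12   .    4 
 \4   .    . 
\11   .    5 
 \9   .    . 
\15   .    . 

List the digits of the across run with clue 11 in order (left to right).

4 in 2 cells must be {1,3}.
R1C1 = 12 − 4 = 8 completes the 12 across.
R3C1 = 11 − 5 = 6 completes the 11 across.

6 5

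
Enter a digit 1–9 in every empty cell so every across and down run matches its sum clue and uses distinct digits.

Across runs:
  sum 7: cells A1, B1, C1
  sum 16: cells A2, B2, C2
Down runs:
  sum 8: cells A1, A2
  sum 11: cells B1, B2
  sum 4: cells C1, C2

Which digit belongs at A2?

7 in 3 cells must be {1,2,4}; 4 in 2 cells must be {1,3}.
The 7 across and the 4 down share only 1, so C1 = 1.
C2 = 4 − 1 = 3 completes the 4 down.
Given what's placed, A1 must be 2 to fit the 7 across and 8 down.
B1 = 7 − 3 = 4 completes the 7 across.
A2 = 8 − 2 = 6 completes the 8 down.
B2 = 16 − 9 = 7 completes the 16 across.

6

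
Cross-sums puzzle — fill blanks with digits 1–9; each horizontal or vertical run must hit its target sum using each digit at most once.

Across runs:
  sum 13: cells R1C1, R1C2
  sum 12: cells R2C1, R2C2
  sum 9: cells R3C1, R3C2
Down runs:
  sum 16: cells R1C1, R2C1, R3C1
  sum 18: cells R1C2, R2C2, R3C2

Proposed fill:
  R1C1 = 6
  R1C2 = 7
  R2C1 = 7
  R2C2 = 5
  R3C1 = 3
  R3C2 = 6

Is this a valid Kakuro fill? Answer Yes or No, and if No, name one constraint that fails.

Across: 6+7=13; 7+5=12; 3+6=9. Down: 6+7+3=16; 7+5+6=18. No digit repeats within any run.

Yes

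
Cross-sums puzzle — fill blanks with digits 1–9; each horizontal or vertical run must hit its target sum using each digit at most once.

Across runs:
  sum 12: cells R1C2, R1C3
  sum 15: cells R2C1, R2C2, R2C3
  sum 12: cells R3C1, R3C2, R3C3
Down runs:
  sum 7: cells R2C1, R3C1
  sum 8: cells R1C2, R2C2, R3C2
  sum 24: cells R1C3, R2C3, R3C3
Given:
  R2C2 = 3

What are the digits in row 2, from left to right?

5, 3, 7

24 in 3 cells must be {7,8,9}.
Given what's placed, R1C2 must be 4 to fit the 12 across and 8 down.
R1C3 = 12 − 4 = 8 completes the 12 across.
Given what's placed, R2C3 must be 7 to fit the 15 across and 24 down.
R3C2 = 8 − 7 = 1 completes the 8 down.
R3C3 = 24 − 15 = 9 completes the 24 down.
R2C1 = 15 − 10 = 5 completes the 15 across.
R3C1 = 12 − 10 = 2 completes the 12 across.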